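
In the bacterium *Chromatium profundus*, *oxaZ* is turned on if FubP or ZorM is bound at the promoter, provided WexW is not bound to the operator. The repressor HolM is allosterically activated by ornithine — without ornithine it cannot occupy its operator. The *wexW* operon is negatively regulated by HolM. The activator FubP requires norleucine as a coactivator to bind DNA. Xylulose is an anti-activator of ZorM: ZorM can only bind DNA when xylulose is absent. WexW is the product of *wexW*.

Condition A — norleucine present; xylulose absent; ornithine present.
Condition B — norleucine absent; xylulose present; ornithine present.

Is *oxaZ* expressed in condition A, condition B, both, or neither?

Condition A:
Norleucine is present, so FubP is active.
Xylulose is absent, so ZorM is active.
Ornithine is present, so HolM is active.
With repressor HolM bound, *wexW* is not transcribed.
So WexW is not produced.
Activator FubP is present, so *oxaZ* is transcribed.
→ *oxaZ* is ON in A.
Condition B:
Norleucine is absent, so FubP is inactive.
Xylulose is present, so ZorM is inactive.
Ornithine is present, so HolM is active.
With repressor HolM bound, *wexW* is not transcribed.
So WexW is not produced.
No activator is available at the *oxaZ* promoter, so *oxaZ* is not transcribed.
→ *oxaZ* is OFF in B.

A only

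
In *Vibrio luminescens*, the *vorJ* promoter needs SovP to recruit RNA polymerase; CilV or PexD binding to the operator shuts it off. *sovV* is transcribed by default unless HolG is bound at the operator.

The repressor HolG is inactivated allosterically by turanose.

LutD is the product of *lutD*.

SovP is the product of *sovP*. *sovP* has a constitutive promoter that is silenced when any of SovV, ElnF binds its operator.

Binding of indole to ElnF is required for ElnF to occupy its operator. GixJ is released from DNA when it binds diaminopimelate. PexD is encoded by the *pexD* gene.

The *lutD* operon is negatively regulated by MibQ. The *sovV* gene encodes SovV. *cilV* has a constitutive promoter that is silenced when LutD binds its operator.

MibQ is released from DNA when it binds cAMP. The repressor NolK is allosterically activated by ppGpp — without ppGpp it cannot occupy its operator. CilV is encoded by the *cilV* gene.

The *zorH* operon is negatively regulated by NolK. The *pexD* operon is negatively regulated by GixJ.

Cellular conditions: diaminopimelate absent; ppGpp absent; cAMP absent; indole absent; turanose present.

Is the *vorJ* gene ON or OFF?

cAMP is absent, so MibQ is active.
With repressor MibQ bound, *lutD* is not transcribed.
So LutD is not produced.
With no repressor bound, *cilV* is transcribed.
So CilV is produced and active.
Diaminopimelate is absent, so GixJ is active.
With repressor GixJ bound, *pexD* is not transcribed.
So PexD is not produced.
Turanose is present, so HolG is inactive.
With no repressor bound, *sovV* is transcribed.
So SovV is produced and active.
Indole is absent, so ElnF is inactive.
With repressor SovV bound, *sovP* is not transcribed.
So SovP is not produced.
With repressor CilV bound, *vorJ* is not transcribed.

OFF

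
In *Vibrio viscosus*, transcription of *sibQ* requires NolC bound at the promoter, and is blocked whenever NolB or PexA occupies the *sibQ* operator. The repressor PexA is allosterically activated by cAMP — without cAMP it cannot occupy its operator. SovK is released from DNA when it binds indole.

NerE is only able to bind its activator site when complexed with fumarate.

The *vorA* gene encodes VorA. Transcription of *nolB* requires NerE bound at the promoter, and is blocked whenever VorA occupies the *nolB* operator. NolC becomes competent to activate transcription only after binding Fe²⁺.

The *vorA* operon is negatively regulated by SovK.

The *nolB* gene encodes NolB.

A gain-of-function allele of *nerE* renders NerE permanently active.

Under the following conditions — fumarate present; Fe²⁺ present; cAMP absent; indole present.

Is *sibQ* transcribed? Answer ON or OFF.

Fe²⁺ is present, so NolC is active.
Indole is present, so SovK is inactive.
With no repressor bound, *vorA* is transcribed.
So VorA is produced and active.
NerE is constitutively active in this strain.
With repressor VorA bound, *nolB* is not transcribed.
So NolB is not produced.
cAMP is absent, so PexA is inactive.
No repressor is bound and NolC is active, so *sibQ* is transcribed.

ON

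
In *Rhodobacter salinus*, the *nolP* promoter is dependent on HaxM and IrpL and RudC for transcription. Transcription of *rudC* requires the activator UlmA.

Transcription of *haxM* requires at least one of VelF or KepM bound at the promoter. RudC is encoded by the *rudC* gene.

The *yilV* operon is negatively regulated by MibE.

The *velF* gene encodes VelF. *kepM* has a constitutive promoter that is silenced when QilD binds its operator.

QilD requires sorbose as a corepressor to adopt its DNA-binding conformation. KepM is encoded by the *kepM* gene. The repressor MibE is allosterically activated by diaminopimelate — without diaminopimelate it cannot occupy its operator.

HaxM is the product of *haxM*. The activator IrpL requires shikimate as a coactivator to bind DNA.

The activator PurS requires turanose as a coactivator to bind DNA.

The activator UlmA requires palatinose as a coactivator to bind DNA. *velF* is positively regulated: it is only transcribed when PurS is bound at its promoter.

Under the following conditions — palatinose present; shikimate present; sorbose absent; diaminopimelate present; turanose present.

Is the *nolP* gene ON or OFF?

ON

Turanose is present, so PurS is active.
No repressor is bound and PurS is active, so *velF* is transcribed.
So VelF is produced and active.
Sorbose is absent, so QilD is inactive.
With no repressor bound, *kepM* is transcribed.
So KepM is produced and active.
Activator VelF is present, so *haxM* is transcribed.
So HaxM is produced and active.
Shikimate is present, so IrpL is active.
Palatinose is present, so UlmA is active.
No repressor is bound and UlmA is active, so *rudC* is transcribed.
So RudC is produced and active.
No repressor is bound and HaxM and IrpL and RudC are active, so *nolP* is transcribed.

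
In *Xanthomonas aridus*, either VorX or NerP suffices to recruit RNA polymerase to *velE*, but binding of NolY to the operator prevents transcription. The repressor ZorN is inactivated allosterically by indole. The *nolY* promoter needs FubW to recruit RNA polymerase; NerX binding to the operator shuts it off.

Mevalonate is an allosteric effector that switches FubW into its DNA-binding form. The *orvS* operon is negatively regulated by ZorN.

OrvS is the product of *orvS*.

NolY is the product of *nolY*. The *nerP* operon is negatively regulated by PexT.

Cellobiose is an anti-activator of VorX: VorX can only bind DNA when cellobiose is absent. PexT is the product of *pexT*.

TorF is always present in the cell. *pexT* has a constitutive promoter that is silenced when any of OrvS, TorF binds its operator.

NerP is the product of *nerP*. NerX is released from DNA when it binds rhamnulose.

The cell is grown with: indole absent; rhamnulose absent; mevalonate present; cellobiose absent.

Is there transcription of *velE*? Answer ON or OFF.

Rhamnulose is absent, so NerX is active.
Mevalonate is present, so FubW is active.
With repressor NerX bound, *nolY* is not transcribed.
So NolY is not produced.
Cellobiose is absent, so VorX is active.
Indole is absent, so ZorN is active.
With repressor ZorN bound, *orvS* is not transcribed.
So OrvS is not produced.
TorF is produced constitutively and is active.
With repressor TorF bound, *pexT* is not transcribed.
So PexT is not produced.
With no repressor bound, *nerP* is transcribed.
So NerP is produced and active.
Activator VorX is present, so *velE* is transcribed.

ON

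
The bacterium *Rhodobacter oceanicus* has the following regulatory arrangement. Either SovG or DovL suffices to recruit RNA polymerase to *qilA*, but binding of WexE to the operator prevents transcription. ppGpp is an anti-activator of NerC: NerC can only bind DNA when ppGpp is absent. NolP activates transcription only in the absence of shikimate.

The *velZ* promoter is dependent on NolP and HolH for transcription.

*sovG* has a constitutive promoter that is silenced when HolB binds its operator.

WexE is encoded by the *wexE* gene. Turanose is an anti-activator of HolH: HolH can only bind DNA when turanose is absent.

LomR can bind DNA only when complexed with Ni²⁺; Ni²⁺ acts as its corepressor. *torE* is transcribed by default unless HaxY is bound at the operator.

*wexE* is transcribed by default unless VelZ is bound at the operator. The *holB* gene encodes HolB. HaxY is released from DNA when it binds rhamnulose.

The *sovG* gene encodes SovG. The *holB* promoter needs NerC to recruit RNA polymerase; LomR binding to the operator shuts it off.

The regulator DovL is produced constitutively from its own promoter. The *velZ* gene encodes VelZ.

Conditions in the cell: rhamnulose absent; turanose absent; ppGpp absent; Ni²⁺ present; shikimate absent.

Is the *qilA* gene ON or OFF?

ON

Shikimate is absent, so NolP is active.
Turanose is absent, so HolH is active.
No repressor is bound and NolP and HolH are active, so *velZ* is transcribed.
So VelZ is produced and active.
With repressor VelZ bound, *wexE* is not transcribed.
So WexE is not produced.
ppGpp is absent, so NerC is active.
Ni²⁺ is present, so LomR is active.
With repressor LomR bound, *holB* is not transcribed.
So HolB is not produced.
With no repressor bound, *sovG* is transcribed.
So SovG is produced and active.
DovL is produced constitutively and is active.
Activator SovG is present, so *qilA* is transcribed.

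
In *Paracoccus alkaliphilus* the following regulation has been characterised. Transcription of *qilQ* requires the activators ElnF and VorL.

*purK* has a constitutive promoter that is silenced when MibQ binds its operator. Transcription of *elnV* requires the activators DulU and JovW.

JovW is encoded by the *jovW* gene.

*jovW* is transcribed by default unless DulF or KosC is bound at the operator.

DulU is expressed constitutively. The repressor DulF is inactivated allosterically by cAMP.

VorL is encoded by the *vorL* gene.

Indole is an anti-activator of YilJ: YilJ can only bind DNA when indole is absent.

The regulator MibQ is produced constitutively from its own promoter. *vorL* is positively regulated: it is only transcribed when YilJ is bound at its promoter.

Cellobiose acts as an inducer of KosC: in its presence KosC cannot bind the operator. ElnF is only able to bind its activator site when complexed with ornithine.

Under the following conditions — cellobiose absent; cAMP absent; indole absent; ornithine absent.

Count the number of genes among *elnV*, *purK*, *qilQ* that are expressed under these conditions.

DulU is produced constitutively and is active.
cAMP is absent, so DulF is active.
Cellobiose is absent, so KosC is active.
With repressor DulF bound, *jovW* is not transcribed.
So JovW is not produced.
Required activator JovW is absent, so *elnV* is not transcribed.
→ *elnV* is OFF.
MibQ is produced constitutively and is active.
With repressor MibQ bound, *purK* is not transcribed.
→ *purK* is OFF.
Ornithine is absent, so ElnF is inactive.
Indole is absent, so YilJ is active.
No repressor is bound and YilJ is active, so *vorL* is transcribed.
So VorL is produced and active.
Required activator ElnF is absent, so *qilQ* is not transcribed.
→ *qilQ* is OFF.
0 of the 3 genes are transcribed.

0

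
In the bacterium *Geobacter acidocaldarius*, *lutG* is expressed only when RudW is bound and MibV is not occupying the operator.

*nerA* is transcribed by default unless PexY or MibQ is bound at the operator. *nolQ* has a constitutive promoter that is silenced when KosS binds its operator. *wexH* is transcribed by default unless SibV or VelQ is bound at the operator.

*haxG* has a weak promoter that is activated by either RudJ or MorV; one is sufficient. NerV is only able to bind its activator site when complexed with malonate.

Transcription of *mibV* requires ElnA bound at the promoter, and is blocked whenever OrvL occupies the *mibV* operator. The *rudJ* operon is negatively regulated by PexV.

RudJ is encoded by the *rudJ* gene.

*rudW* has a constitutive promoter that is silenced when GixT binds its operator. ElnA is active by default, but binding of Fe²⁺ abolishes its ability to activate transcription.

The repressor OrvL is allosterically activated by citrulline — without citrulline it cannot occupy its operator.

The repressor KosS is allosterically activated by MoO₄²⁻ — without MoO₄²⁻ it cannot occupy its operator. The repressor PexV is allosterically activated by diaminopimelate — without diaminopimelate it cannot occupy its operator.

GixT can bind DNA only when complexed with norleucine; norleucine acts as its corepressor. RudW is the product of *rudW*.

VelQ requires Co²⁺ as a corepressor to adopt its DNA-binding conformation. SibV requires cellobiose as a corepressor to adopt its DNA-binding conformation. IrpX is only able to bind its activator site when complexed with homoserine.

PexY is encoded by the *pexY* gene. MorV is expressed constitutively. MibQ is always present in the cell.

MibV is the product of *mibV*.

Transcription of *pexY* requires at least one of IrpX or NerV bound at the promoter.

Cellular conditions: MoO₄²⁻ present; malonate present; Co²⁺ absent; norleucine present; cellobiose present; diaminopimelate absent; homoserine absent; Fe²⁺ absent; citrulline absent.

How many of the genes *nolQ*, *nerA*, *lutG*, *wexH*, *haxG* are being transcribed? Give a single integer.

MoO₄²⁻ is present, so KosS is active.
With repressor KosS bound, *nolQ* is not transcribed.
→ *nolQ* is OFF.
Homoserine is absent, so IrpX is inactive.
Malonate is present, so NerV is active.
Activator NerV is present, so *pexY* is transcribed.
So PexY is produced and active.
MibQ is produced constitutively and is active.
With repressor PexY bound, *nerA* is not transcribed.
→ *nerA* is OFF.
Norleucine is present, so GixT is active.
With repressor GixT bound, *rudW* is not transcribed.
So RudW is not produced.
Citrulline is absent, so OrvL is inactive.
Fe²⁺ is absent, so ElnA is active.
No repressor is bound and ElnA is active, so *mibV* is transcribed.
So MibV is produced and active.
With repressor MibV bound, *lutG* is not transcribed.
→ *lutG* is OFF.
Cellobiose is present, so SibV is active.
Co²⁺ is absent, so VelQ is inactive.
With repressor SibV bound, *wexH* is not transcribed.
→ *wexH* is OFF.
Diaminopimelate is absent, so PexV is inactive.
With no repressor bound, *rudJ* is transcribed.
So RudJ is produced and active.
MorV is produced constitutively and is active.
Activator RudJ is present, so *haxG* is transcribed.
→ *haxG* is ON.
1 of the 5 genes is transcribed.

1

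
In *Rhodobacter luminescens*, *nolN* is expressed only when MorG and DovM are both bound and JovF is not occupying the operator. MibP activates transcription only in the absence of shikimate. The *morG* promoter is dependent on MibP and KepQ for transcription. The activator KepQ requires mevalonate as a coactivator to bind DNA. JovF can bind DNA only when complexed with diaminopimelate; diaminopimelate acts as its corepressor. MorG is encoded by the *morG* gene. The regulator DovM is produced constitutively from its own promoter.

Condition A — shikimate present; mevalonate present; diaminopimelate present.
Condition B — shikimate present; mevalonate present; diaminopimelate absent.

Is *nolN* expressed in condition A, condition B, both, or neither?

neither

Condition A:
Shikimate is present, so MibP is inactive.
Mevalonate is present, so KepQ is active.
Required activator MibP is absent, so *morG* is not transcribed.
So MorG is not produced.
DovM is produced constitutively and is active.
Diaminopimelate is present, so JovF is active.
With repressor JovF bound, *nolN* is not transcribed.
→ *nolN* is OFF in A.
Condition B:
Shikimate is present, so MibP is inactive.
Mevalonate is present, so KepQ is active.
Required activator MibP is absent, so *morG* is not transcribed.
So MorG is not produced.
DovM is produced constitutively and is active.
Diaminopimelate is absent, so JovF is inactive.
Required activator MorG is absent, so *nolN* is not transcribed.
→ *nolN* is OFF in B.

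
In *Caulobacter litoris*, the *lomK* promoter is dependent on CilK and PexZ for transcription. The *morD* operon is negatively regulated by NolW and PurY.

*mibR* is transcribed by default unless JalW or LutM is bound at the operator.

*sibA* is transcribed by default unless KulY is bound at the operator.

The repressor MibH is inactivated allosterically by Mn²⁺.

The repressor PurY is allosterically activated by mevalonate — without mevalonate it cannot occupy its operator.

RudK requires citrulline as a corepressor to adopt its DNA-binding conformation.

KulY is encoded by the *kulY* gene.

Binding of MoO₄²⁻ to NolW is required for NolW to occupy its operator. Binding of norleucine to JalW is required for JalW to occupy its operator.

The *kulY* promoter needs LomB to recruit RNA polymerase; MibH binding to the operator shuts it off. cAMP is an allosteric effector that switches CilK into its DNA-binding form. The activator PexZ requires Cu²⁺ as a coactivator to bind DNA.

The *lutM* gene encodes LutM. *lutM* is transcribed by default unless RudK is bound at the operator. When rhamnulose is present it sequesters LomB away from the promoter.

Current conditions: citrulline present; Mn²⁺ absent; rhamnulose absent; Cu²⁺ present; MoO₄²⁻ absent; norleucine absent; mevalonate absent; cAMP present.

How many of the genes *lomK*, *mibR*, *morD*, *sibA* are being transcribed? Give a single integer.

cAMP is present, so CilK is active.
Cu²⁺ is present, so PexZ is active.
No repressor is bound and CilK and PexZ are active, so *lomK* is transcribed.
→ *lomK* is ON.
Norleucine is absent, so JalW is inactive.
Citrulline is present, so RudK is active.
With repressor RudK bound, *lutM* is not transcribed.
So LutM is not produced.
With no repressor bound, *mibR* is transcribed.
→ *mibR* is ON.
MoO₄²⁻ is absent, so NolW is inactive.
Mevalonate is absent, so PurY is inactive.
With no repressor bound, *morD* is transcribed.
→ *morD* is ON.
Mn²⁺ is absent, so MibH is active.
Rhamnulose is absent, so LomB is active.
With repressor MibH bound, *kulY* is not transcribed.
So KulY is not produced.
With no repressor bound, *sibA* is transcribed.
→ *sibA* is ON.
4 of the 4 genes are transcribed.

4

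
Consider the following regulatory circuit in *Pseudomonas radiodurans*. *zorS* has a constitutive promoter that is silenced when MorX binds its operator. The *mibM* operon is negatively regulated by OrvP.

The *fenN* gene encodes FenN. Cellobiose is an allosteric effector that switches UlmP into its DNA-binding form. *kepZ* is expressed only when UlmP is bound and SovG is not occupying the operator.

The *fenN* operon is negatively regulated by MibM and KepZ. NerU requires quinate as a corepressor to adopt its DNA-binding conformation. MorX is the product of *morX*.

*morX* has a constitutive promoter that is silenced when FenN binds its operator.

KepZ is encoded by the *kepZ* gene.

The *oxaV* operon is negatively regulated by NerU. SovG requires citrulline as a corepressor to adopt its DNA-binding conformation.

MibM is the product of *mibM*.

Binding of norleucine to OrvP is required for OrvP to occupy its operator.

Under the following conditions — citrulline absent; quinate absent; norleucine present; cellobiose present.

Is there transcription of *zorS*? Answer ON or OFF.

OFF

Norleucine is present, so OrvP is active.
With repressor OrvP bound, *mibM* is not transcribed.
So MibM is not produced.
Citrulline is absent, so SovG is inactive.
Cellobiose is present, so UlmP is active.
No repressor is bound and UlmP is active, so *kepZ* is transcribed.
So KepZ is produced and active.
With repressor KepZ bound, *fenN* is not transcribed.
So FenN is not produced.
With no repressor bound, *morX* is transcribed.
So MorX is produced and active.
With repressor MorX bound, *zorS* is not transcribed.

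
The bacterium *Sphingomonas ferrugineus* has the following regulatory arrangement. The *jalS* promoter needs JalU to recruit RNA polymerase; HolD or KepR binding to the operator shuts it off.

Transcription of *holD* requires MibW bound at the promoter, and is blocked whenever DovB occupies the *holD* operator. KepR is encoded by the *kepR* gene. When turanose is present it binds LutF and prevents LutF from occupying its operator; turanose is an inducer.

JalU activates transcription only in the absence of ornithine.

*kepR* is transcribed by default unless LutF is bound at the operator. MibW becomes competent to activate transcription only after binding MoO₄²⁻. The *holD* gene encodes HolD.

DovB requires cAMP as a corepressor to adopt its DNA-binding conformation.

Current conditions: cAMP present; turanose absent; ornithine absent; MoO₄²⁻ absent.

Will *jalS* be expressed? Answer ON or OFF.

cAMP is present, so DovB is active.
MoO₄²⁻ is absent, so MibW is inactive.
With repressor DovB bound, *holD* is not transcribed.
So HolD is not produced.
Ornithine is absent, so JalU is active.
Turanose is absent, so LutF is active.
With repressor LutF bound, *kepR* is not transcribed.
So KepR is not produced.
No repressor is bound and JalU is active, so *jalS* is transcribed.

ON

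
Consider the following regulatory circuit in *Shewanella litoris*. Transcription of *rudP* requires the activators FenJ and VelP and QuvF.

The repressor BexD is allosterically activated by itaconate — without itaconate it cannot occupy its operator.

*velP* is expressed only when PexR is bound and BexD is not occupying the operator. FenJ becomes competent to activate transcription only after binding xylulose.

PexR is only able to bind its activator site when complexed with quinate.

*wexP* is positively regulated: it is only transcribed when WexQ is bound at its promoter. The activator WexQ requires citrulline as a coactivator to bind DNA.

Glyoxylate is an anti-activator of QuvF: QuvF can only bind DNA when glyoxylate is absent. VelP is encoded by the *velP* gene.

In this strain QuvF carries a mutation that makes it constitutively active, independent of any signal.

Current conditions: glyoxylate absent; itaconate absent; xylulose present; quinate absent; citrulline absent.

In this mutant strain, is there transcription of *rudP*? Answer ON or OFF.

Xylulose is present, so FenJ is active.
Quinate is absent, so PexR is inactive.
Itaconate is absent, so BexD is inactive.
Required activator PexR is absent, so *velP* is not transcribed.
So VelP is not produced.
QuvF is constitutively active in this strain.
Required activator VelP is absent, so *rudP* is not transcribed.

OFF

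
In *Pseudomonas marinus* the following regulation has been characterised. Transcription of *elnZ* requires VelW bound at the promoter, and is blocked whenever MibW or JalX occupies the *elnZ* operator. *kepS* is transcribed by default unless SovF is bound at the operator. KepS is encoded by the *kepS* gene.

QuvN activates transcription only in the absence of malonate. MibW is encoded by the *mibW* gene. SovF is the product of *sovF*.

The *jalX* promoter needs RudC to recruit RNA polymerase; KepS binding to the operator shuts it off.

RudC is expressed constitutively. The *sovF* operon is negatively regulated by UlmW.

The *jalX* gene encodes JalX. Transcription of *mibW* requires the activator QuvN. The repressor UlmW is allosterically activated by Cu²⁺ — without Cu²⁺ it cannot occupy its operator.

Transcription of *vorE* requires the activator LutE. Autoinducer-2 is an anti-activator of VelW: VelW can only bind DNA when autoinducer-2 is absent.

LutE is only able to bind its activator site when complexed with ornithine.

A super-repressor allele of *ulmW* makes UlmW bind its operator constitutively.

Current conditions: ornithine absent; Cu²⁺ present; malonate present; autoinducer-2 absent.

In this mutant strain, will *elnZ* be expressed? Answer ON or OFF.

ON

Malonate is present, so QuvN is inactive.
Required activator QuvN is absent, so *mibW* is not transcribed.
So MibW is not produced.
RudC is produced constitutively and is active.
UlmW is constitutively active in this strain.
With repressor UlmW bound, *sovF* is not transcribed.
So SovF is not produced.
With no repressor bound, *kepS* is transcribed.
So KepS is produced and active.
With repressor KepS bound, *jalX* is not transcribed.
So JalX is not produced.
Autoinducer-2 is absent, so VelW is active.
No repressor is bound and VelW is active, so *elnZ* is transcribed.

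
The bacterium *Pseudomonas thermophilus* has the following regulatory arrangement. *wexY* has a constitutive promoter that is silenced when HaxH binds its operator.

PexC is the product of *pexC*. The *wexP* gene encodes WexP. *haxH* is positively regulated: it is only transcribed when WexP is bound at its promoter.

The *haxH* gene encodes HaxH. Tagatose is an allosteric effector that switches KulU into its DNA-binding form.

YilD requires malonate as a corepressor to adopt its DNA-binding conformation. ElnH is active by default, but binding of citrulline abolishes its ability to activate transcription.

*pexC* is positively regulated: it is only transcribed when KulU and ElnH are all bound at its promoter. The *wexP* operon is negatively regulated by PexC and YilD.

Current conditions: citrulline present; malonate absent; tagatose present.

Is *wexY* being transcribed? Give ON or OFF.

Tagatose is present, so KulU is active.
Citrulline is present, so ElnH is inactive.
Required activator ElnH is absent, so *pexC* is not transcribed.
So PexC is not produced.
Malonate is absent, so YilD is inactive.
With no repressor bound, *wexP* is transcribed.
So WexP is produced and active.
No repressor is bound and WexP is active, so *haxH* is transcribed.
So HaxH is produced and active.
With repressor HaxH bound, *wexY* is not transcribed.

OFF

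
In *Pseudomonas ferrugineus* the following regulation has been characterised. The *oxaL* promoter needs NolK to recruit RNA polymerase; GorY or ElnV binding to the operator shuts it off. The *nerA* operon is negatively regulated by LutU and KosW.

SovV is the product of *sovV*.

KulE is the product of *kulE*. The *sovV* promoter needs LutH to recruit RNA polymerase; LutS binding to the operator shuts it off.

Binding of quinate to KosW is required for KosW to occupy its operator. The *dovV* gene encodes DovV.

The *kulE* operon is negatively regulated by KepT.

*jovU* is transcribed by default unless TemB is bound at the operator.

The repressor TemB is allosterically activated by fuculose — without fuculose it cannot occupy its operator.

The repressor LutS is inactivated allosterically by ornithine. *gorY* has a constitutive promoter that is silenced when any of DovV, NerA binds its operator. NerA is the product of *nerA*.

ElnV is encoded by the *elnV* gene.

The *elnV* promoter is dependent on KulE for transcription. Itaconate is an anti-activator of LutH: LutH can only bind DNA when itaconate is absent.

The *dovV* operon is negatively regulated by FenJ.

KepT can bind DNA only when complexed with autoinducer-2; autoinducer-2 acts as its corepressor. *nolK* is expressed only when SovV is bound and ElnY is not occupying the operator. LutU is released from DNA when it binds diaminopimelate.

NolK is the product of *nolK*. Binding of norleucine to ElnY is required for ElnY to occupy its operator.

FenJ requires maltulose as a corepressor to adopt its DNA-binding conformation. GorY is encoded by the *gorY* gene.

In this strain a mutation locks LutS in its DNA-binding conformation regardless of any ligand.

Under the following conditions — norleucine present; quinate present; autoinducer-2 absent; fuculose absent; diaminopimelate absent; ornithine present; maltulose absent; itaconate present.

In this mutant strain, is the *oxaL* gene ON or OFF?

OFF

Itaconate is present, so LutH is inactive.
LutS is constitutively active in this strain.
With repressor LutS bound, *sovV* is not transcribed.
So SovV is not produced.
Norleucine is present, so ElnY is active.
With repressor ElnY bound, *nolK* is not transcribed.
So NolK is not produced.
Maltulose is absent, so FenJ is inactive.
With no repressor bound, *dovV* is transcribed.
So DovV is produced and active.
Diaminopimelate is absent, so LutU is active.
Quinate is present, so KosW is active.
With repressor LutU bound, *nerA* is not transcribed.
So NerA is not produced.
With repressor DovV bound, *gorY* is not transcribed.
So GorY is not produced.
Autoinducer-2 is absent, so KepT is inactive.
With no repressor bound, *kulE* is transcribed.
So KulE is produced and active.
No repressor is bound and KulE is active, so *elnV* is transcribed.
So ElnV is produced and active.
With repressor ElnV bound, *oxaL* is not transcribed.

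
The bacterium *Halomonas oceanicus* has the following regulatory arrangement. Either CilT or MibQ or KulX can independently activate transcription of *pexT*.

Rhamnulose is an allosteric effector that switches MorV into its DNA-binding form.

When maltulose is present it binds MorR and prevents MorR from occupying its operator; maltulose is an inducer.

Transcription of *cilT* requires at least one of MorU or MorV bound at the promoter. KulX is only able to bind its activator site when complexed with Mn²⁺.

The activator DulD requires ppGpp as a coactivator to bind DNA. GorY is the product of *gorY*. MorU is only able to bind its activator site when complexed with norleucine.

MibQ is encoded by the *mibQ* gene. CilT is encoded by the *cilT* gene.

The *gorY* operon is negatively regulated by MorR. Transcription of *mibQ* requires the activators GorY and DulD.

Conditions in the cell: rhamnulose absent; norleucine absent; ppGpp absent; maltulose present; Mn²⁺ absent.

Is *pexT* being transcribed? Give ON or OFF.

OFF

Norleucine is absent, so MorU is inactive.
Rhamnulose is absent, so MorV is inactive.
No activator is available at the *cilT* promoter, so *cilT* is not transcribed.
So CilT is not produced.
Maltulose is present, so MorR is inactive.
With no repressor bound, *gorY* is transcribed.
So GorY is produced and active.
ppGpp is absent, so DulD is inactive.
Required activator DulD is absent, so *mibQ* is not transcribed.
So MibQ is not produced.
Mn²⁺ is absent, so KulX is inactive.
No activator is available at the *pexT* promoter, so *pexT* is not transcribed.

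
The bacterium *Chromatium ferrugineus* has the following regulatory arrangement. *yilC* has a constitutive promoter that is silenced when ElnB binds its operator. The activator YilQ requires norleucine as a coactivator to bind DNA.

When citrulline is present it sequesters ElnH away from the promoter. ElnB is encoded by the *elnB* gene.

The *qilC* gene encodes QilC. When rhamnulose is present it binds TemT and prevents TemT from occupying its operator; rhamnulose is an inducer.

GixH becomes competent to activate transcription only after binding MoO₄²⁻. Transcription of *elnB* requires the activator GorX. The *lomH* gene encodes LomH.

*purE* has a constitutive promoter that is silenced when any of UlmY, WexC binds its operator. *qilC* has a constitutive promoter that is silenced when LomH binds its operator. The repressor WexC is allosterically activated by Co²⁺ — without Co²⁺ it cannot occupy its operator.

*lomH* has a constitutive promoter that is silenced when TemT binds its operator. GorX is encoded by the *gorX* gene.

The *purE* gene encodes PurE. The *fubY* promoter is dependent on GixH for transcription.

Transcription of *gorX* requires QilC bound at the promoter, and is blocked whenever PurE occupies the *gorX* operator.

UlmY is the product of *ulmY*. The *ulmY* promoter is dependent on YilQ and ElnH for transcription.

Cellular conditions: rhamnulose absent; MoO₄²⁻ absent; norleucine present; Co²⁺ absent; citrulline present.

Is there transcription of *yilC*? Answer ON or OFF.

ON

Rhamnulose is absent, so TemT is active.
With repressor TemT bound, *lomH* is not transcribed.
So LomH is not produced.
With no repressor bound, *qilC* is transcribed.
So QilC is produced and active.
Norleucine is present, so YilQ is active.
Citrulline is present, so ElnH is inactive.
Required activator ElnH is absent, so *ulmY* is not transcribed.
So UlmY is not produced.
Co²⁺ is absent, so WexC is inactive.
With no repressor bound, *purE* is transcribed.
So PurE is produced and active.
With repressor PurE bound, *gorX* is not transcribed.
So GorX is not produced.
Required activator GorX is absent, so *elnB* is not transcribed.
So ElnB is not produced.
With no repressor bound, *yilC* is transcribed.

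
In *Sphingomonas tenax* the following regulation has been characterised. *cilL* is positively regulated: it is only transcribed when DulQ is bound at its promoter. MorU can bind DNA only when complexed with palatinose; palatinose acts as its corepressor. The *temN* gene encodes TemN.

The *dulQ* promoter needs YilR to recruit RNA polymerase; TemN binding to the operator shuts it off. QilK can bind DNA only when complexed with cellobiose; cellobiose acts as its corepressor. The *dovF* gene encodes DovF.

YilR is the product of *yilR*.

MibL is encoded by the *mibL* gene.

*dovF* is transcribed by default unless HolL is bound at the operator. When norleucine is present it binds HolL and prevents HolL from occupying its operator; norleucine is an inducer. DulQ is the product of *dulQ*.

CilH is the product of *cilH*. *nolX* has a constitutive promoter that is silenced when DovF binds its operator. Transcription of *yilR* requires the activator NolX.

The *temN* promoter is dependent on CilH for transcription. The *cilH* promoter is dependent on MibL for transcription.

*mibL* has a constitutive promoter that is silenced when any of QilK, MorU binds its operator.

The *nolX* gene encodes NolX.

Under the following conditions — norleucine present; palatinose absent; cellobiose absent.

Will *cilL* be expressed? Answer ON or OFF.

OFF

Cellobiose is absent, so QilK is inactive.
Palatinose is absent, so MorU is inactive.
With no repressor bound, *mibL* is transcribed.
So MibL is produced and active.
No repressor is bound and MibL is active, so *cilH* is transcribed.
So CilH is produced and active.
No repressor is bound and CilH is active, so *temN* is transcribed.
So TemN is produced and active.
Norleucine is present, so HolL is inactive.
With no repressor bound, *dovF* is transcribed.
So DovF is produced and active.
With repressor DovF bound, *nolX* is not transcribed.
So NolX is not produced.
Required activator NolX is absent, so *yilR* is not transcribed.
So YilR is not produced.
With repressor TemN bound, *dulQ* is not transcribed.
So DulQ is not produced.
Required activator DulQ is absent, so *cilL* is not transcribed.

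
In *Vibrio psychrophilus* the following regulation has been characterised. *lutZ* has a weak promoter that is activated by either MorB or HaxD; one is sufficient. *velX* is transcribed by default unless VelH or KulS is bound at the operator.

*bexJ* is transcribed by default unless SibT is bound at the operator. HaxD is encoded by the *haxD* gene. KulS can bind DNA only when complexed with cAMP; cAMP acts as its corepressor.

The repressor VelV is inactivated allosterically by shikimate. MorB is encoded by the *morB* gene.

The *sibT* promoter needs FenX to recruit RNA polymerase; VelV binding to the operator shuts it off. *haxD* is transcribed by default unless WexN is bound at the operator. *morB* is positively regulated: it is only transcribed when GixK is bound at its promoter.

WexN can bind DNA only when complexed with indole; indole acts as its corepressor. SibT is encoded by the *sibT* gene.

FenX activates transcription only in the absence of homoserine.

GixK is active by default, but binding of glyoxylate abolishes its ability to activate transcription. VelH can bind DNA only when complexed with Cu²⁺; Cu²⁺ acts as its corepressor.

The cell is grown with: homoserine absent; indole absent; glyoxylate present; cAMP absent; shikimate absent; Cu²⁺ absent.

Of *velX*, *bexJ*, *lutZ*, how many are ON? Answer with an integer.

3

Cu²⁺ is absent, so VelH is inactive.
cAMP is absent, so KulS is inactive.
With no repressor bound, *velX* is transcribed.
→ *velX* is ON.
Homoserine is absent, so FenX is active.
Shikimate is absent, so VelV is active.
With repressor VelV bound, *sibT* is not transcribed.
So SibT is not produced.
With no repressor bound, *bexJ* is transcribed.
→ *bexJ* is ON.
Glyoxylate is present, so GixK is inactive.
Required activator GixK is absent, so *morB* is not transcribed.
So MorB is not produced.
Indole is absent, so WexN is inactive.
With no repressor bound, *haxD* is transcribed.
So HaxD is produced and active.
Activator HaxD is present, so *lutZ* is transcribed.
→ *lutZ* is ON.
3 of the 3 genes are transcribed.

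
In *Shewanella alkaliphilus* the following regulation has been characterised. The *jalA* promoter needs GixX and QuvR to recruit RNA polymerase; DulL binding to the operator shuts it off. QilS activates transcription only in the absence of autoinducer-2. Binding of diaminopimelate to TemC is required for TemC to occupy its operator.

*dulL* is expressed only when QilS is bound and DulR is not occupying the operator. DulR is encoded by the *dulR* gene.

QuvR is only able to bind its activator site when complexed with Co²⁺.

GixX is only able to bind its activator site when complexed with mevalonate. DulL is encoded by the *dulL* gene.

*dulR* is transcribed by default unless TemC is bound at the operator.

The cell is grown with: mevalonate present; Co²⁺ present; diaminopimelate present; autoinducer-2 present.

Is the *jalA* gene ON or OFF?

Mevalonate is present, so GixX is active.
Co²⁺ is present, so QuvR is active.
Autoinducer-2 is present, so QilS is inactive.
Diaminopimelate is present, so TemC is active.
With repressor TemC bound, *dulR* is not transcribed.
So DulR is not produced.
Required activator QilS is absent, so *dulL* is not transcribed.
So DulL is not produced.
No repressor is bound and GixX and QuvR are active, so *jalA* is transcribed.

ON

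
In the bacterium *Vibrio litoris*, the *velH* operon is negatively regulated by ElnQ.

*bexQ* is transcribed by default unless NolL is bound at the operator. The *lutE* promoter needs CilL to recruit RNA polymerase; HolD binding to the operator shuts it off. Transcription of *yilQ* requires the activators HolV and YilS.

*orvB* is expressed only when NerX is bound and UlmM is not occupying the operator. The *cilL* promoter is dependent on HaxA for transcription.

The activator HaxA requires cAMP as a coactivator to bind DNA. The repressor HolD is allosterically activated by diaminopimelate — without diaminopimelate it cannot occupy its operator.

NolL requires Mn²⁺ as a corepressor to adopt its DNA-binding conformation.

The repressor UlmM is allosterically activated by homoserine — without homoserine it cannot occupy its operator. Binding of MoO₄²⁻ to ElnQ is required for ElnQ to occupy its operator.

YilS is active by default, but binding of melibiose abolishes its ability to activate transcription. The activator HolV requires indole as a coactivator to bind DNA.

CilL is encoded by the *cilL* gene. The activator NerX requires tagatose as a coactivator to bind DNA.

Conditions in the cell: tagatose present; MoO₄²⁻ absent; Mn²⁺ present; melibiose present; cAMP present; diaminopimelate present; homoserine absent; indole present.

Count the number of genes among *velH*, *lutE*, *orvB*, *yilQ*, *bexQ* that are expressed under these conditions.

MoO₄²⁻ is absent, so ElnQ is inactive.
With no repressor bound, *velH* is transcribed.
→ *velH* is ON.
cAMP is present, so HaxA is active.
No repressor is bound and HaxA is active, so *cilL* is transcribed.
So CilL is produced and active.
Diaminopimelate is present, so HolD is active.
With repressor HolD bound, *lutE* is not transcribed.
→ *lutE* is OFF.
Tagatose is present, so NerX is active.
Homoserine is absent, so UlmM is inactive.
No repressor is bound and NerX is active, so *orvB* is transcribed.
→ *orvB* is ON.
Indole is present, so HolV is active.
Melibiose is present, so YilS is inactive.
Required activator YilS is absent, so *yilQ* is not transcribed.
→ *yilQ* is OFF.
Mn²⁺ is present, so NolL is active.
With repressor NolL bound, *bexQ* is not transcribed.
→ *bexQ* is OFF.
2 of the 5 genes are transcribed.

2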